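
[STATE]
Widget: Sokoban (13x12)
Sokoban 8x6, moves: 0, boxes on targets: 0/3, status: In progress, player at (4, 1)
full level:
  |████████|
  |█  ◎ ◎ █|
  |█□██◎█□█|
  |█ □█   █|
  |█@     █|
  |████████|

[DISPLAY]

████████     
█  ◎ ◎ █     
█□██◎█□█     
█ □█   █     
█@     █     
████████     
Moves: 0  0/3
             
             
             
             
             


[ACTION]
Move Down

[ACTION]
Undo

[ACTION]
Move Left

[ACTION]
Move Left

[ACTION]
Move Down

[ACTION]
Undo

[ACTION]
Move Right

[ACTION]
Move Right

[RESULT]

████████     
█  ◎ ◎ █     
█□██◎█□█     
█ □█   █     
█  @   █     
████████     
Moves: 2  0/3
             
             
             
             
             


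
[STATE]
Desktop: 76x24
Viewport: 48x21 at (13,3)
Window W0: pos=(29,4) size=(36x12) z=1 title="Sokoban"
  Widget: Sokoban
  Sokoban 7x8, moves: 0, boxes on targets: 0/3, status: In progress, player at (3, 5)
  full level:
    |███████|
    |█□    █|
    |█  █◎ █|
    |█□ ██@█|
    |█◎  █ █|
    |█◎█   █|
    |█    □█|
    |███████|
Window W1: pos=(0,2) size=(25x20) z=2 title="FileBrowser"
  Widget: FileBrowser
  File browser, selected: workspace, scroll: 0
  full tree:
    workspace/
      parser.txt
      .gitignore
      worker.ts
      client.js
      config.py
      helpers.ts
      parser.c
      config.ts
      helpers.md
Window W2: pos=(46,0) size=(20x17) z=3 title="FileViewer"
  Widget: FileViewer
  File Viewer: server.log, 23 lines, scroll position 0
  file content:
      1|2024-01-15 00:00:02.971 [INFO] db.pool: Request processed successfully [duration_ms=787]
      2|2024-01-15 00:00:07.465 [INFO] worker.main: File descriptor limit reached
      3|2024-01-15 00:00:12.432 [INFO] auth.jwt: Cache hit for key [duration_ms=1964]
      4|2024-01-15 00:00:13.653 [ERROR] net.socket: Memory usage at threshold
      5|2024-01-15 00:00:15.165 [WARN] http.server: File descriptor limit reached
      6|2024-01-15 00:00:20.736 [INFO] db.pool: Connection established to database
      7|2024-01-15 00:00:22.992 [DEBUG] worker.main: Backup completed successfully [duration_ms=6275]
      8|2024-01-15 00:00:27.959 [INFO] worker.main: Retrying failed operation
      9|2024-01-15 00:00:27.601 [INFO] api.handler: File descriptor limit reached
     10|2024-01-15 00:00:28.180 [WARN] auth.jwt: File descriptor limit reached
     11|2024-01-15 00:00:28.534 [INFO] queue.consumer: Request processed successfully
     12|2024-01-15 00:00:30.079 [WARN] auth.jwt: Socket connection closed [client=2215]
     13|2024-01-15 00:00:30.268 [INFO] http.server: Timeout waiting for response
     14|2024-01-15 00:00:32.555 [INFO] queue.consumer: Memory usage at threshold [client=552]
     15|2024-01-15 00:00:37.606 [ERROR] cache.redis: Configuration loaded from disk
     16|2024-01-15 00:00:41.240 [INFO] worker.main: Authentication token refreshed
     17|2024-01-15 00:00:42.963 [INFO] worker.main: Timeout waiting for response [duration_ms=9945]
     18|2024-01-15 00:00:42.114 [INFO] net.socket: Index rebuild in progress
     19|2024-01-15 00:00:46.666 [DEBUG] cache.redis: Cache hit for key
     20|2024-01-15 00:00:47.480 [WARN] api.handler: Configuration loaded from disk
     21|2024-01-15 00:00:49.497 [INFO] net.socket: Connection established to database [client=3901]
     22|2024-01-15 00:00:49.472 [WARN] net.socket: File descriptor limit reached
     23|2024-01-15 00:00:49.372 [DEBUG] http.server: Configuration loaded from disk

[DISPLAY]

           ┃                     ┃2024-01-15 00:
───────────┨    ┏━━━━━━━━━━━━━━━━┃2024-01-15 00:
ace/       ┃    ┃ Sokoban        ┃2024-01-15 00:
xt         ┃    ┠────────────────┃2024-01-15 00:
re         ┃    ┃███████         ┃2024-01-15 00:
s          ┃    ┃█□    █         ┃2024-01-15 00:
s          ┃    ┃█  █◎ █         ┃2024-01-15 00:
y          ┃    ┃█□ ██@█         ┃2024-01-15 00:
ts         ┃    ┃█◎  █ █         ┃2024-01-15 00:
           ┃    ┃█◎█   █         ┃2024-01-15 00:
s          ┃    ┃█    □█         ┃2024-01-15 00:
md         ┃    ┃███████         ┃2024-01-15 00:
           ┃    ┗━━━━━━━━━━━━━━━━┃2024-01-15 00:
           ┃                     ┗━━━━━━━━━━━━━━
           ┃                                    
           ┃                                    
           ┃                                    
           ┃                                    
━━━━━━━━━━━┛                                    
                                                
                                                


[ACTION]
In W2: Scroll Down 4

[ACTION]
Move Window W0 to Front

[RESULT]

           ┃                     ┃2024-01-15 00:
───────────┨    ┏━━━━━━━━━━━━━━━━━━━━━━━━━━━━━━━
ace/       ┃    ┃ Sokoban                       
xt         ┃    ┠───────────────────────────────
re         ┃    ┃███████                        
s          ┃    ┃█□    █                        
s          ┃    ┃█  █◎ █                        
y          ┃    ┃█□ ██@█                        
ts         ┃    ┃█◎  █ █                        
           ┃    ┃█◎█   █                        
s          ┃    ┃█    □█                        
md         ┃    ┃███████                        
           ┃    ┗━━━━━━━━━━━━━━━━━━━━━━━━━━━━━━━
           ┃                     ┗━━━━━━━━━━━━━━
           ┃                                    
           ┃                                    
           ┃                                    
           ┃                                    
━━━━━━━━━━━┛                                    
                                                
                                                


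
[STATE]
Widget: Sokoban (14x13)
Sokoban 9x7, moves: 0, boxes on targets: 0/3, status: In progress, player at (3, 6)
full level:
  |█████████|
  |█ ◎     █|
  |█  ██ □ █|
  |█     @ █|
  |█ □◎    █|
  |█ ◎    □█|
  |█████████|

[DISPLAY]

█████████     
█ ◎     █     
█  ██ □ █     
█     @ █     
█ □◎    █     
█ ◎    □█     
█████████     
Moves: 0  0/3 
              
              
              
              
              


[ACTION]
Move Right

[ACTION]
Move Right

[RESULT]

█████████     
█ ◎     █     
█  ██ □ █     
█      @█     
█ □◎    █     
█ ◎    □█     
█████████     
Moves: 1  0/3 
              
              
              
              
              


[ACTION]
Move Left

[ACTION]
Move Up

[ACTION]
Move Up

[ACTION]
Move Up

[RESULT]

█████████     
█ ◎   □ █     
█  ██ @ █     
█       █     
█ □◎    █     
█ ◎    □█     
█████████     
Moves: 3  0/3 
              
              
              
              
              


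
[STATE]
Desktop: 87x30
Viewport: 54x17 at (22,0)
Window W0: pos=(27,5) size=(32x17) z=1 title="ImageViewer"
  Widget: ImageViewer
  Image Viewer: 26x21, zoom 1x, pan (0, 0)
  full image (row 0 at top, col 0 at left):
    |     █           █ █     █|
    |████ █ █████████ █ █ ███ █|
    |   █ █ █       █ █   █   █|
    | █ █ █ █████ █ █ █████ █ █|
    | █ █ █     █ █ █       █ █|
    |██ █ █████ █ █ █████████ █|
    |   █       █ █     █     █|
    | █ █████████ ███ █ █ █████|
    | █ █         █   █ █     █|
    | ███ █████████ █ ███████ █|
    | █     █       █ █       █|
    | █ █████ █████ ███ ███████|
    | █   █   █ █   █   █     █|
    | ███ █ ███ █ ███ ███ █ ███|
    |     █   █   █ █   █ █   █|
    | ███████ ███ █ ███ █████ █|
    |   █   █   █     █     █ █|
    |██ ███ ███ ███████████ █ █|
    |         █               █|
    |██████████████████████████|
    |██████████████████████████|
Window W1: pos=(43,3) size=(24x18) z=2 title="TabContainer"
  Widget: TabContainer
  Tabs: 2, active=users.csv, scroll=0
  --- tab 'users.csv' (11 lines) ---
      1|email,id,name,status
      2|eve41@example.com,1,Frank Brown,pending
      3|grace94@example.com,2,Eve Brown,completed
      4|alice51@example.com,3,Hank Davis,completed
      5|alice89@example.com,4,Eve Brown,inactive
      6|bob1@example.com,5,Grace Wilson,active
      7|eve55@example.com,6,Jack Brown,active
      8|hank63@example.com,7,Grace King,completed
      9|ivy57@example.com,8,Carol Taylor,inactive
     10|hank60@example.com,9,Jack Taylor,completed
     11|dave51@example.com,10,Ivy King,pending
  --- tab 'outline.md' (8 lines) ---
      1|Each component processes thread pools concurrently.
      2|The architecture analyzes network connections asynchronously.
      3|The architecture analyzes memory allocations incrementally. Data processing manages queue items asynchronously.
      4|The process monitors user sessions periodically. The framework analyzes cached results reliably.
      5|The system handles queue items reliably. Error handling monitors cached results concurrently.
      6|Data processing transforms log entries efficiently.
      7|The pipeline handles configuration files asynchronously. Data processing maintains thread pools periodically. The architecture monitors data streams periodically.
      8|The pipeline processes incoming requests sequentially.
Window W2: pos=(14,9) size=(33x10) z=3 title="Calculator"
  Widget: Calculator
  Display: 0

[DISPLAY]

                                                      
                                                      
                                                      
                     ┏━━━━━━━━━━━━━━━━━━━━━━┓         
                     ┃ TabContainer         ┃         
     ┏━━━━━━━━━━━━━━━┠──────────────────────┨         
     ┃ ImageViewer   ┃[users.csv]│ outline.m┃         
     ┠───────────────┃──────────────────────┃         
     ┃     █         ┃email,id,name,status  ┃         
━━━━━━━━━━━━━━━━━━━━━━━━┓41@example.com,1,Fr┃         
ator                    ┃ce94@example.com,2,┃         
────────────────────────┨ce51@example.com,3,┃         
                       0┃ce89@example.com,4,┃         
─┬───┬───┐              ┃1@example.com,5,Gra┃         
 │ 9 │ ÷ │              ┃55@example.com,6,Ja┃         
─┼───┼───┤              ┃k63@example.com,7,G┃         
 │ 6 │ × │              ┃57@example.com,8,Ca┃         


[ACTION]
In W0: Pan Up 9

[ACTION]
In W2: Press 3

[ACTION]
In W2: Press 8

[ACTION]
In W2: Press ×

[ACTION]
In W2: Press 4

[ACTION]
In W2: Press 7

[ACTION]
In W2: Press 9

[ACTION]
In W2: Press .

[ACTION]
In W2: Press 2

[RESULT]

                                                      
                                                      
                                                      
                     ┏━━━━━━━━━━━━━━━━━━━━━━┓         
                     ┃ TabContainer         ┃         
     ┏━━━━━━━━━━━━━━━┠──────────────────────┨         
     ┃ ImageViewer   ┃[users.csv]│ outline.m┃         
     ┠───────────────┃──────────────────────┃         
     ┃     █         ┃email,id,name,status  ┃         
━━━━━━━━━━━━━━━━━━━━━━━━┓41@example.com,1,Fr┃         
ator                    ┃ce94@example.com,2,┃         
────────────────────────┨ce51@example.com,3,┃         
                   479.2┃ce89@example.com,4,┃         
─┬───┬───┐              ┃1@example.com,5,Gra┃         
 │ 9 │ ÷ │              ┃55@example.com,6,Ja┃         
─┼───┼───┤              ┃k63@example.com,7,G┃         
 │ 6 │ × │              ┃57@example.com,8,Ca┃         


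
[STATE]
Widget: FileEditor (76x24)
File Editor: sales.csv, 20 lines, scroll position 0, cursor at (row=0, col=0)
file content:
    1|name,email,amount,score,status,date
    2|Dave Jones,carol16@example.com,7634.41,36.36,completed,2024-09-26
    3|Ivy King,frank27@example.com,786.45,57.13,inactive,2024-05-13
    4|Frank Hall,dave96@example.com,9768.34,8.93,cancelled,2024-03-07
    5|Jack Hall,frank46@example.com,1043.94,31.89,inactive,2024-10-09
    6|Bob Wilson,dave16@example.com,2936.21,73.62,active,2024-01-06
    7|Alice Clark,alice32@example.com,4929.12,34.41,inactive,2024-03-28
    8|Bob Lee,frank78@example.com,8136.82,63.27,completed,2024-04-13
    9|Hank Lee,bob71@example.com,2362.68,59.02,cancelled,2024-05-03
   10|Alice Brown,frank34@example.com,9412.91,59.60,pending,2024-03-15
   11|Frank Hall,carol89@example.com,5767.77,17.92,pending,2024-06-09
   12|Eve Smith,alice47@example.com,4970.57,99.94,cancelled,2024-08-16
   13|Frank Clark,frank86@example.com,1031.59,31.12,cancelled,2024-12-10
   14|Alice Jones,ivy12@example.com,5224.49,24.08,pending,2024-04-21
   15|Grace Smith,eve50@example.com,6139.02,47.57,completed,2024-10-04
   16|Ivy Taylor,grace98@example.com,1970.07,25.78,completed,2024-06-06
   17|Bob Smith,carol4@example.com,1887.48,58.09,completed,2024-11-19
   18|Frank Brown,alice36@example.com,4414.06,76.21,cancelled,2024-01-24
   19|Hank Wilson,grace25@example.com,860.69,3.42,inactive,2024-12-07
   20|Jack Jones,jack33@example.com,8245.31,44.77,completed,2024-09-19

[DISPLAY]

█ame,email,amount,score,status,date                                        ▲
Dave Jones,carol16@example.com,7634.41,36.36,completed,2024-09-26          █
Ivy King,frank27@example.com,786.45,57.13,inactive,2024-05-13              ░
Frank Hall,dave96@example.com,9768.34,8.93,cancelled,2024-03-07            ░
Jack Hall,frank46@example.com,1043.94,31.89,inactive,2024-10-09            ░
Bob Wilson,dave16@example.com,2936.21,73.62,active,2024-01-06              ░
Alice Clark,alice32@example.com,4929.12,34.41,inactive,2024-03-28          ░
Bob Lee,frank78@example.com,8136.82,63.27,completed,2024-04-13             ░
Hank Lee,bob71@example.com,2362.68,59.02,cancelled,2024-05-03              ░
Alice Brown,frank34@example.com,9412.91,59.60,pending,2024-03-15           ░
Frank Hall,carol89@example.com,5767.77,17.92,pending,2024-06-09            ░
Eve Smith,alice47@example.com,4970.57,99.94,cancelled,2024-08-16           ░
Frank Clark,frank86@example.com,1031.59,31.12,cancelled,2024-12-10         ░
Alice Jones,ivy12@example.com,5224.49,24.08,pending,2024-04-21             ░
Grace Smith,eve50@example.com,6139.02,47.57,completed,2024-10-04           ░
Ivy Taylor,grace98@example.com,1970.07,25.78,completed,2024-06-06          ░
Bob Smith,carol4@example.com,1887.48,58.09,completed,2024-11-19            ░
Frank Brown,alice36@example.com,4414.06,76.21,cancelled,2024-01-24         ░
Hank Wilson,grace25@example.com,860.69,3.42,inactive,2024-12-07            ░
Jack Jones,jack33@example.com,8245.31,44.77,completed,2024-09-19           ░
                                                                           ░
                                                                           ░
                                                                           ░
                                                                           ▼


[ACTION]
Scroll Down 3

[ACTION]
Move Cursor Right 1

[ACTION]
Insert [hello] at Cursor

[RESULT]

nhello█me,email,amount,score,status,date                                   ▲
Dave Jones,carol16@example.com,7634.41,36.36,completed,2024-09-26          █
Ivy King,frank27@example.com,786.45,57.13,inactive,2024-05-13              ░
Frank Hall,dave96@example.com,9768.34,8.93,cancelled,2024-03-07            ░
Jack Hall,frank46@example.com,1043.94,31.89,inactive,2024-10-09            ░
Bob Wilson,dave16@example.com,2936.21,73.62,active,2024-01-06              ░
Alice Clark,alice32@example.com,4929.12,34.41,inactive,2024-03-28          ░
Bob Lee,frank78@example.com,8136.82,63.27,completed,2024-04-13             ░
Hank Lee,bob71@example.com,2362.68,59.02,cancelled,2024-05-03              ░
Alice Brown,frank34@example.com,9412.91,59.60,pending,2024-03-15           ░
Frank Hall,carol89@example.com,5767.77,17.92,pending,2024-06-09            ░
Eve Smith,alice47@example.com,4970.57,99.94,cancelled,2024-08-16           ░
Frank Clark,frank86@example.com,1031.59,31.12,cancelled,2024-12-10         ░
Alice Jones,ivy12@example.com,5224.49,24.08,pending,2024-04-21             ░
Grace Smith,eve50@example.com,6139.02,47.57,completed,2024-10-04           ░
Ivy Taylor,grace98@example.com,1970.07,25.78,completed,2024-06-06          ░
Bob Smith,carol4@example.com,1887.48,58.09,completed,2024-11-19            ░
Frank Brown,alice36@example.com,4414.06,76.21,cancelled,2024-01-24         ░
Hank Wilson,grace25@example.com,860.69,3.42,inactive,2024-12-07            ░
Jack Jones,jack33@example.com,8245.31,44.77,completed,2024-09-19           ░
                                                                           ░
                                                                           ░
                                                                           ░
                                                                           ▼


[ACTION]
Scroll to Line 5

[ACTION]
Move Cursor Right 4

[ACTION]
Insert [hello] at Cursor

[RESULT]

nhelloame,hello█mail,amount,score,status,date                              ▲
Dave Jones,carol16@example.com,7634.41,36.36,completed,2024-09-26          █
Ivy King,frank27@example.com,786.45,57.13,inactive,2024-05-13              ░
Frank Hall,dave96@example.com,9768.34,8.93,cancelled,2024-03-07            ░
Jack Hall,frank46@example.com,1043.94,31.89,inactive,2024-10-09            ░
Bob Wilson,dave16@example.com,2936.21,73.62,active,2024-01-06              ░
Alice Clark,alice32@example.com,4929.12,34.41,inactive,2024-03-28          ░
Bob Lee,frank78@example.com,8136.82,63.27,completed,2024-04-13             ░
Hank Lee,bob71@example.com,2362.68,59.02,cancelled,2024-05-03              ░
Alice Brown,frank34@example.com,9412.91,59.60,pending,2024-03-15           ░
Frank Hall,carol89@example.com,5767.77,17.92,pending,2024-06-09            ░
Eve Smith,alice47@example.com,4970.57,99.94,cancelled,2024-08-16           ░
Frank Clark,frank86@example.com,1031.59,31.12,cancelled,2024-12-10         ░
Alice Jones,ivy12@example.com,5224.49,24.08,pending,2024-04-21             ░
Grace Smith,eve50@example.com,6139.02,47.57,completed,2024-10-04           ░
Ivy Taylor,grace98@example.com,1970.07,25.78,completed,2024-06-06          ░
Bob Smith,carol4@example.com,1887.48,58.09,completed,2024-11-19            ░
Frank Brown,alice36@example.com,4414.06,76.21,cancelled,2024-01-24         ░
Hank Wilson,grace25@example.com,860.69,3.42,inactive,2024-12-07            ░
Jack Jones,jack33@example.com,8245.31,44.77,completed,2024-09-19           ░
                                                                           ░
                                                                           ░
                                                                           ░
                                                                           ▼


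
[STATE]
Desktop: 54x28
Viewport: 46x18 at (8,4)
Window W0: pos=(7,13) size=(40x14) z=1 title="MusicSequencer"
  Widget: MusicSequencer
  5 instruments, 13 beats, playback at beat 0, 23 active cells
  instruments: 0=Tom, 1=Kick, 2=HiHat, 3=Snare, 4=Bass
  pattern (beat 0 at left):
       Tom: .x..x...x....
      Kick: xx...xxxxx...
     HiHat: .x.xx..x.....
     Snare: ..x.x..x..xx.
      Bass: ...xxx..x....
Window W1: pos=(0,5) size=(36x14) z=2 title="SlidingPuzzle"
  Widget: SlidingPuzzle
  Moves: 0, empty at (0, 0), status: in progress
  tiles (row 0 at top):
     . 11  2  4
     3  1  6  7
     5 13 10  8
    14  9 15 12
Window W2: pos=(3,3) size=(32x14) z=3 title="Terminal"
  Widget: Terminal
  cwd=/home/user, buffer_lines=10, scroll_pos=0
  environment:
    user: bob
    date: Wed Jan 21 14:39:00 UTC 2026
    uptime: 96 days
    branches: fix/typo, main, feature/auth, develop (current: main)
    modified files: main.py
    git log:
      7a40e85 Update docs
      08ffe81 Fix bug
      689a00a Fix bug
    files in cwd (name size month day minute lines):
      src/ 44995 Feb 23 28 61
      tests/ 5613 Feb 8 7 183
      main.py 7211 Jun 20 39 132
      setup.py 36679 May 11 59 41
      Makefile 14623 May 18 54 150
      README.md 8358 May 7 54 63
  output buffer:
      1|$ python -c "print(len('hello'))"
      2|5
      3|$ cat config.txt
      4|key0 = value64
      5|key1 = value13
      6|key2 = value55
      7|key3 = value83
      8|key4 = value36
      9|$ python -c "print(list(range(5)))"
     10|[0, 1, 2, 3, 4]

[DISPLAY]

minal                     ┃                   
──────────────────────────┨┓                  
thon -c "print(len('hello'┃┃                  
                          ┃┨                  
t config.txt              ┃┃                  
 = value64                ┃┃                  
 = value13                ┃┃                  
 = value55                ┃┃                  
 = value83                ┃┃                  
 = value36                ┃┃━━━━━━━━━━┓       
thon -c "print(list(range(┃┃          ┃       
1, 2, 3, 4]               ┃┃──────────┨       
━━━━━━━━━━━━━━━━━━━━━━━━━━┛┃          ┃       
0                          ┃          ┃       
━━━━━━━━━━━━━━━━━━━━━━━━━━━┛          ┃       
 HiHat·█·██··█·····                   ┃       
 Snare··█·█··█··██·                   ┃       
  Bass···███··█····                   ┃       


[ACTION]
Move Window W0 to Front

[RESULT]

minal                     ┃                   
──────────────────────────┨┓                  
thon -c "print(len('hello'┃┃                  
                          ┃┨                  
t config.txt              ┃┃                  
 = value64                ┃┃                  
 = value13                ┃┃                  
 = value55                ┃┃                  
 = value83                ┃┃                  
━━━━━━━━━━━━━━━━━━━━━━━━━━━━━━━━━━━━━━┓       
 MusicSequencer                       ┃       
──────────────────────────────────────┨       
      ▼123456789012                   ┃       
   Tom·█··█···█····                   ┃       
  Kick██···█████···                   ┃       
 HiHat·█·██··█·····                   ┃       
 Snare··█·█··█··██·                   ┃       
  Bass···███··█····                   ┃       


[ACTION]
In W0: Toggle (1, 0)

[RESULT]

minal                     ┃                   
──────────────────────────┨┓                  
thon -c "print(len('hello'┃┃                  
                          ┃┨                  
t config.txt              ┃┃                  
 = value64                ┃┃                  
 = value13                ┃┃                  
 = value55                ┃┃                  
 = value83                ┃┃                  
━━━━━━━━━━━━━━━━━━━━━━━━━━━━━━━━━━━━━━┓       
 MusicSequencer                       ┃       
──────────────────────────────────────┨       
      ▼123456789012                   ┃       
   Tom·█··█···█····                   ┃       
  Kick·█···█████···                   ┃       
 HiHat·█·██··█·····                   ┃       
 Snare··█·█··█··██·                   ┃       
  Bass···███··█····                   ┃       


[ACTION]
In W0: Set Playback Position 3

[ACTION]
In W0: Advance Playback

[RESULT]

minal                     ┃                   
──────────────────────────┨┓                  
thon -c "print(len('hello'┃┃                  
                          ┃┨                  
t config.txt              ┃┃                  
 = value64                ┃┃                  
 = value13                ┃┃                  
 = value55                ┃┃                  
 = value83                ┃┃                  
━━━━━━━━━━━━━━━━━━━━━━━━━━━━━━━━━━━━━━┓       
 MusicSequencer                       ┃       
──────────────────────────────────────┨       
      0123▼56789012                   ┃       
   Tom·█··█···█····                   ┃       
  Kick·█···█████···                   ┃       
 HiHat·█·██··█·····                   ┃       
 Snare··█·█··█··██·                   ┃       
  Bass···███··█····                   ┃       


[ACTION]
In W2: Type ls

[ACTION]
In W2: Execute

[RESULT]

minal                     ┃                   
──────────────────────────┨┓                  
 = value64                ┃┃                  
 = value13                ┃┨                  
 = value55                ┃┃                  
 = value83                ┃┃                  
 = value36                ┃┃                  
thon -c "print(list(range(┃┃                  
1, 2, 3, 4]               ┃┃                  
━━━━━━━━━━━━━━━━━━━━━━━━━━━━━━━━━━━━━━┓       
 MusicSequencer                       ┃       
──────────────────────────────────────┨       
      0123▼56789012                   ┃       
   Tom·█··█···█····                   ┃       
  Kick·█···█████···                   ┃       
 HiHat·█·██··█·····                   ┃       
 Snare··█·█··█··██·                   ┃       
  Bass···███··█····                   ┃       


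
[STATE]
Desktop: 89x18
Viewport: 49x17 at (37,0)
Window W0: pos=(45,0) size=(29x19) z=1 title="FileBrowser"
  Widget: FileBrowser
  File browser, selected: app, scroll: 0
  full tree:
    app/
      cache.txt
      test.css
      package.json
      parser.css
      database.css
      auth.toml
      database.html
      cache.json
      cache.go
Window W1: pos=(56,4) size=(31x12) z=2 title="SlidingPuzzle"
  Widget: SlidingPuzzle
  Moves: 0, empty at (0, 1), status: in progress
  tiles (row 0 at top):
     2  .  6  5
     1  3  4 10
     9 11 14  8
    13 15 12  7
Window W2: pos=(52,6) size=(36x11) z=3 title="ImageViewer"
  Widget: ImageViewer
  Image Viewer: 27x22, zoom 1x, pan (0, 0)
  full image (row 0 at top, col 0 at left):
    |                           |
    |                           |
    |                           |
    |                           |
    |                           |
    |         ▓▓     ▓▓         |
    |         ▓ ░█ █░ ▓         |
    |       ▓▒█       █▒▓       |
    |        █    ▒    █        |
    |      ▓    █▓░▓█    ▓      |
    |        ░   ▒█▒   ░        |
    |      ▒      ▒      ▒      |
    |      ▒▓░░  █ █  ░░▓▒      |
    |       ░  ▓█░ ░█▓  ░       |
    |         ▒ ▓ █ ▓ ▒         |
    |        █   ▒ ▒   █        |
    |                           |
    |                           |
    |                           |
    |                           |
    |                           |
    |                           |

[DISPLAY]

        ┏━━━━━━━━━━━━━━━━━━━━━━━━━━━┓            
        ┃ FileBrowser               ┃            
        ┠───────────────────────────┨            
        ┃> [-] app/                 ┃            
        ┃    cache.┏━━━━━━━━━━━━━━━━━━━━━━━━━━━━━
        ┃    test.c┃ SlidingPuzzle               
        ┃    pa┏━━━━━━━━━━━━━━━━━━━━━━━━━━━━━━━━━
        ┃    pa┃ ImageViewer                     
        ┃    da┠─────────────────────────────────
        ┃    au┃                                 
        ┃    da┃                                 
        ┃    ca┃                                 
        ┃    ca┃                                 
        ┃      ┃                                 
        ┃      ┃         ▓▓     ▓▓               
        ┃      ┃         ▓ ░█ █░ ▓               
        ┃      ┗━━━━━━━━━━━━━━━━━━━━━━━━━━━━━━━━━


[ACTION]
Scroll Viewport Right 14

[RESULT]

     ┏━━━━━━━━━━━━━━━━━━━━━━━━━━━┓               
     ┃ FileBrowser               ┃               
     ┠───────────────────────────┨               
     ┃> [-] app/                 ┃               
     ┃    cache.┏━━━━━━━━━━━━━━━━━━━━━━━━━━━━━┓  
     ┃    test.c┃ SlidingPuzzle               ┃  
     ┃    pa┏━━━━━━━━━━━━━━━━━━━━━━━━━━━━━━━━━━┓ 
     ┃    pa┃ ImageViewer                      ┃ 
     ┃    da┠──────────────────────────────────┨ 
     ┃    au┃                                  ┃ 
     ┃    da┃                                  ┃ 
     ┃    ca┃                                  ┃ 
     ┃    ca┃                                  ┃ 
     ┃      ┃                                  ┃ 
     ┃      ┃         ▓▓     ▓▓                ┃ 
     ┃      ┃         ▓ ░█ █░ ▓                ┃ 
     ┃      ┗━━━━━━━━━━━━━━━━━━━━━━━━━━━━━━━━━━┛ 


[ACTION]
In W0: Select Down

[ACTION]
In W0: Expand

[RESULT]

     ┏━━━━━━━━━━━━━━━━━━━━━━━━━━━┓               
     ┃ FileBrowser               ┃               
     ┠───────────────────────────┨               
     ┃  [-] app/                 ┃               
     ┃  > cache.┏━━━━━━━━━━━━━━━━━━━━━━━━━━━━━┓  
     ┃    test.c┃ SlidingPuzzle               ┃  
     ┃    pa┏━━━━━━━━━━━━━━━━━━━━━━━━━━━━━━━━━━┓ 
     ┃    pa┃ ImageViewer                      ┃ 
     ┃    da┠──────────────────────────────────┨ 
     ┃    au┃                                  ┃ 
     ┃    da┃                                  ┃ 
     ┃    ca┃                                  ┃ 
     ┃    ca┃                                  ┃ 
     ┃      ┃                                  ┃ 
     ┃      ┃         ▓▓     ▓▓                ┃ 
     ┃      ┃         ▓ ░█ █░ ▓                ┃ 
     ┃      ┗━━━━━━━━━━━━━━━━━━━━━━━━━━━━━━━━━━┛ 


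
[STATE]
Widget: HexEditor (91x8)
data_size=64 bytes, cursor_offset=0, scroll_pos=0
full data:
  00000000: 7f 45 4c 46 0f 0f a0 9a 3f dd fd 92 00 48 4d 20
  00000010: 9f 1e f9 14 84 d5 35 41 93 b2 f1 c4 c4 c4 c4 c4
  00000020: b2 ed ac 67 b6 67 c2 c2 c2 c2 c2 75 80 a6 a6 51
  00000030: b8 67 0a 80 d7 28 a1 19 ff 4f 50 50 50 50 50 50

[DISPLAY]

00000000  7F 45 4c 46 0f 0f a0 9a  3f dd fd 92 00 48 4d 20  |.ELF....?....HM |             
00000010  9f 1e f9 14 84 d5 35 41  93 b2 f1 c4 c4 c4 c4 c4  |......5A........|             
00000020  b2 ed ac 67 b6 67 c2 c2  c2 c2 c2 75 80 a6 a6 51  |...g.g.....u...Q|             
00000030  b8 67 0a 80 d7 28 a1 19  ff 4f 50 50 50 50 50 50  |.g...(...OPPPPPP|             
                                                                                           
                                                                                           
                                                                                           
                                                                                           


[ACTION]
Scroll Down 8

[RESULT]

00000030  b8 67 0a 80 d7 28 a1 19  ff 4f 50 50 50 50 50 50  |.g...(...OPPPPPP|             
                                                                                           
                                                                                           
                                                                                           
                                                                                           
                                                                                           
                                                                                           
                                                                                           


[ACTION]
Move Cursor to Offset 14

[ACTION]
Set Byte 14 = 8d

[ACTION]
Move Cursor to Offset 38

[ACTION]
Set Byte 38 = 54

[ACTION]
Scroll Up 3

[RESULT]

00000000  7f 45 4c 46 0f 0f a0 9a  3f dd fd 92 00 48 8d 20  |.ELF....?....H. |             
00000010  9f 1e f9 14 84 d5 35 41  93 b2 f1 c4 c4 c4 c4 c4  |......5A........|             
00000020  b2 ed ac 67 b6 67 54 c2  c2 c2 c2 75 80 a6 a6 51  |...g.gT....u...Q|             
00000030  b8 67 0a 80 d7 28 a1 19  ff 4f 50 50 50 50 50 50  |.g...(...OPPPPPP|             
                                                                                           
                                                                                           
                                                                                           
                                                                                           


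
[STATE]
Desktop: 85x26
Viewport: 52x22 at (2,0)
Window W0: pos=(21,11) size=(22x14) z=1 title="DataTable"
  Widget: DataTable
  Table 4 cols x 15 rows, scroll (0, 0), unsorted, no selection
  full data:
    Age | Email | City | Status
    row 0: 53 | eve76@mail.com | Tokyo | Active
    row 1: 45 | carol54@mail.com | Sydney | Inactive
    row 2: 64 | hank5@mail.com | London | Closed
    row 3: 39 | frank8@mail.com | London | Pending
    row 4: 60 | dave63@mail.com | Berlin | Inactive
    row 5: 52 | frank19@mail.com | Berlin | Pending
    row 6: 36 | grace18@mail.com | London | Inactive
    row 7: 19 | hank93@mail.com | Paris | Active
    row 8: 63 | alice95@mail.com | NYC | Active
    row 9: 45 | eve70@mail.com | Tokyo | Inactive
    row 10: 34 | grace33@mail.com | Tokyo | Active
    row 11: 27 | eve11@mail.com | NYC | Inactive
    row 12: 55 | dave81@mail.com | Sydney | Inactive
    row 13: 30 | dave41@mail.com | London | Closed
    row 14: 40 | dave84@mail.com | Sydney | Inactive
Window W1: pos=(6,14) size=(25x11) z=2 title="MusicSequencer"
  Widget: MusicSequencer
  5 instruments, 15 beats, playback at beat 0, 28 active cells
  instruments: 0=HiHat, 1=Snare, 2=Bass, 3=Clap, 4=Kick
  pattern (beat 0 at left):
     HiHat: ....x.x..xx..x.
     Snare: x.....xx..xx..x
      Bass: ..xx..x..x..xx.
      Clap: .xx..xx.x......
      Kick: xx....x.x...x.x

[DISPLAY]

                                                    
                                                    
                                                    
                                                    
                                                    
                                                    
                                                    
                                                    
                                                    
                                                    
                                                    
                   ┏━━━━━━━━━━━━━━━━━━━━┓           
                   ┃ DataTable          ┃           
                   ┠────────────────────┨           
    ┏━━━━━━━━━━━━━━━━━━━━━━━┓           ┃           
    ┃ MusicSequencer        ┃───────────┃           
    ┠───────────────────────┨@mail.com  ┃           
    ┃      ▼12345678901234  ┃54@mail.com┃           
    ┃ HiHat····█·█··██··█·  ┃@mail.com  ┃           
    ┃ Snare█·····██··██··█  ┃8@mail.com ┃           
    ┃  Bass··██··█··█··██·  ┃3@mail.com ┃           
    ┃  Clap·██··██·█······  ┃19@mail.com┃           


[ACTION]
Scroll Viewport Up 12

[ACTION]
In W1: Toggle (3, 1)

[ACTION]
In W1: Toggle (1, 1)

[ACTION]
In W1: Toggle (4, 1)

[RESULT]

                                                    
                                                    
                                                    
                                                    
                                                    
                                                    
                                                    
                                                    
                                                    
                                                    
                                                    
                   ┏━━━━━━━━━━━━━━━━━━━━┓           
                   ┃ DataTable          ┃           
                   ┠────────────────────┨           
    ┏━━━━━━━━━━━━━━━━━━━━━━━┓           ┃           
    ┃ MusicSequencer        ┃───────────┃           
    ┠───────────────────────┨@mail.com  ┃           
    ┃      ▼12345678901234  ┃54@mail.com┃           
    ┃ HiHat····█·█··██··█·  ┃@mail.com  ┃           
    ┃ Snare██····██··██··█  ┃8@mail.com ┃           
    ┃  Bass··██··█··█··██·  ┃3@mail.com ┃           
    ┃  Clap··█··██·█······  ┃19@mail.com┃           
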